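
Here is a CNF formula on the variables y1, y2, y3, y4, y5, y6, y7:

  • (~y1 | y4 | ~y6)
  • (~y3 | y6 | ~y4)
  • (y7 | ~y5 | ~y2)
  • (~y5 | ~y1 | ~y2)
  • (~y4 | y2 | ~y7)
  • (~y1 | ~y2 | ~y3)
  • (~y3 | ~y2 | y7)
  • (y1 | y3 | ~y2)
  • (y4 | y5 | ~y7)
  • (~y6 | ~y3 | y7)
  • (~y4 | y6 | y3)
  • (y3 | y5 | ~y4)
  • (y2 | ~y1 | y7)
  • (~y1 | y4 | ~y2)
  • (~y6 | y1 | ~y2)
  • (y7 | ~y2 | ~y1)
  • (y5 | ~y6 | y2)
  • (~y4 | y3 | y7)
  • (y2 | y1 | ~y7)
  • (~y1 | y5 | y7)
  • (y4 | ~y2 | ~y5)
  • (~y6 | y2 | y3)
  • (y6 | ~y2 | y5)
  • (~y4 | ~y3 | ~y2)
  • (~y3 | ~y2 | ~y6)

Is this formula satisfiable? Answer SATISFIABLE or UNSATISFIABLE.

SATISFIABLE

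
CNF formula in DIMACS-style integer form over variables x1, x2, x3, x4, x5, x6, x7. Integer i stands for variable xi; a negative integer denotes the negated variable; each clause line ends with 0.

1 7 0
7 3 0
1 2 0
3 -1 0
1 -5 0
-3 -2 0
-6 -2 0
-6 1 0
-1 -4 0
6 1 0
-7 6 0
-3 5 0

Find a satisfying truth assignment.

x1=True  x2=False  x3=True  x4=False  x5=True  x6=False  x7=False

Check each clause:
  1. (x1 \/ x7) — x1 is true.
  2. (x3 \/ x7) — x3 is true.
  3. (x1 \/ x2) — x1 is true.
  4. (~x1 \/ x3) — x3 is true.
  5. (~x5 \/ x1) — x1 is true.
  6. (~x2 \/ ~x3) — ~x2 is true.
  7. (~x2 \/ ~x6) — ~x6 is true.
  8. (x1 \/ ~x6) — x1 is true.
  9. (~x1 \/ ~x4) — ~x4 is true.
  10. (x1 \/ x6) — x1 is true.
  11. (~x7 \/ x6) — ~x7 is true.
  12. (~x3 \/ x5) — x5 is true.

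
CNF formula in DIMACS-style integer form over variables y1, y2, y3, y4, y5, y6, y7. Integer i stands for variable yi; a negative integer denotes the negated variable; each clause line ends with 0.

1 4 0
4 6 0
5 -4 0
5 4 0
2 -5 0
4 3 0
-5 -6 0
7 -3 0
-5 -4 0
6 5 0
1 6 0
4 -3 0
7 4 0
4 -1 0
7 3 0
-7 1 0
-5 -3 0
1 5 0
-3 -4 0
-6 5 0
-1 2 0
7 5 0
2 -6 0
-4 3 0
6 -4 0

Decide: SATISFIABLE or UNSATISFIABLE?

y4 = True:
  propagation gives y5=True; an empty clause results — contradiction.
y4 = False:
  propagation gives y1=True; an empty clause results — contradiction.
Every branch closes, so no satisfying assignment exists.

UNSATISFIABLE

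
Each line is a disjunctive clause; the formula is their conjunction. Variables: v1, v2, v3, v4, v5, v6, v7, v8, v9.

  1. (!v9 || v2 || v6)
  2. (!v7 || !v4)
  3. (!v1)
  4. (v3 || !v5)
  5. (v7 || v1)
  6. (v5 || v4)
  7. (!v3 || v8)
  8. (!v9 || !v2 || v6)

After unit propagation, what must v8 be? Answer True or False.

True

(!v1) is a unit clause: v1 = False.
(v7 || v1) with v1 = False leaves only v7, so v7 = True.
(!v7 || !v4) with v7 = True leaves only !v4, so v4 = False.
(v4 || v5): since v4 = False, the clause reduces to (v5). v5 = True.
From (v3 || !v5) and v5 = True: v3 = True.
From (!v3 || v8) and v3 = True: v8 = True.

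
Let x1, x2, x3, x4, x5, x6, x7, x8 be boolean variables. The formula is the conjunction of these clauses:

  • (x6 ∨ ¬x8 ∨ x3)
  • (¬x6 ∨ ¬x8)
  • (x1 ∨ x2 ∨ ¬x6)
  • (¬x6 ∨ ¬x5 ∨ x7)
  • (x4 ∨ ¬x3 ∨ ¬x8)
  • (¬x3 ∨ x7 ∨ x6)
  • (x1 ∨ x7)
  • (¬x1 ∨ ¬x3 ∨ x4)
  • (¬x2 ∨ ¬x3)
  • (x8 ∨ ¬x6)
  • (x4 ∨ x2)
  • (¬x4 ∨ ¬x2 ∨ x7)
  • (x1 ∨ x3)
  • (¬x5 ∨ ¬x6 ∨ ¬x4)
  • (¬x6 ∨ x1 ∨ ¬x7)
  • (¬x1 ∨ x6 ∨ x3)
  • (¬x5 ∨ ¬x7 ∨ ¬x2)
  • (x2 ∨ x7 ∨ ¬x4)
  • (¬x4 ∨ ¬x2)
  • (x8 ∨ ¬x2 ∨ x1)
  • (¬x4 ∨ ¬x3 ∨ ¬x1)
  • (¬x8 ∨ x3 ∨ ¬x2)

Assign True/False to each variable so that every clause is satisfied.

Set x1 = False and propagate.
  then x7 is forced to True.
  then x3 is forced to True.
  then x2 is forced to False.
  then x6 is forced to False.
  then x4 is forced to True.
x5, x8 are now unconstrained; take x5 = True, x8 = False.

x1 = F, x2 = F, x3 = T, x4 = T, x5 = T, x6 = F, x7 = T, x8 = F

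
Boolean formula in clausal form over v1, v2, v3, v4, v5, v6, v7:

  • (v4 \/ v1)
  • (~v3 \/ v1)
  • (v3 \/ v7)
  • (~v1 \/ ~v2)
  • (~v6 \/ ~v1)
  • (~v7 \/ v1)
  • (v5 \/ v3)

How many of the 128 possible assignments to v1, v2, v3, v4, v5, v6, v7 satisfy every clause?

10

Case analysis on v1 and v3:
  v1=1, v3=1: forces v2=0; v6=0; v4, v5, v7 free → 2^3 = 8.
  v1=1, v3=0: remaining (v2,v4,v5,v6,v7) ∈ {(0,0,1,0,1); (0,1,1,0,1)} — 2.
  v1=0, v3=1: a clause becomes empty — 0.
  v1=0, v3=0: a clause becomes empty — 0.
Total: 8 + 2 + 0 + 0 = 10.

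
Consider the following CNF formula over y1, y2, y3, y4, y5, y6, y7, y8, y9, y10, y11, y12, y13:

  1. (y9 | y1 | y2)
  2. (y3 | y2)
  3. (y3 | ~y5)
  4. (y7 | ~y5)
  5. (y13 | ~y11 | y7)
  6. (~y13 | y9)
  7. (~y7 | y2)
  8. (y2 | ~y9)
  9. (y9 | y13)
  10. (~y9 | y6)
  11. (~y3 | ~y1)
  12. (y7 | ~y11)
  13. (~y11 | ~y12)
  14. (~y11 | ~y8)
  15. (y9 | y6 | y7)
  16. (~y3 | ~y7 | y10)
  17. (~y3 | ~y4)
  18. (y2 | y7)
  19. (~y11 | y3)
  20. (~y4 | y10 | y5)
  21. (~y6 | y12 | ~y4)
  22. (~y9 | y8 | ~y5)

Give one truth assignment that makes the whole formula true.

y1=False, y2=True, y3=True, y4=False, y5=False, y6=True, y7=True, y8=False, y9=True, y10=True, y11=False, y12=True, y13=True

Pure literal: y2 appears only positively; assign y2 = True.
y4 occurs only negated in the remaining clauses — set y4 = False.
Branch on y1: take y1 = False.
For the remaining variables, y3 = True, y5 = False, y6 = True, y7 = True, y8 = False, y9 = True, y10 = True, y11 = False, y12 = True, y13 = True works.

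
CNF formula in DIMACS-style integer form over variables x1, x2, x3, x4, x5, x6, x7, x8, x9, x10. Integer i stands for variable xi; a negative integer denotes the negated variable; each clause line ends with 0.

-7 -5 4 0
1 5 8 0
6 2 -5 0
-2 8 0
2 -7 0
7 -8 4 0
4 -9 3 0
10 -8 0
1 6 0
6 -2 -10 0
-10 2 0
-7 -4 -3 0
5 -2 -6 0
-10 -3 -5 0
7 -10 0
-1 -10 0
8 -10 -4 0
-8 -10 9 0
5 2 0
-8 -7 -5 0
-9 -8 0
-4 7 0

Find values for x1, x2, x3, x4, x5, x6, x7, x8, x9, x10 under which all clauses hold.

x1=True, x2=False, x3=False, x4=False, x5=True, x6=True, x7=False, x8=False, x9=False, x10=False

Check each clause:
  1. (~x7 | x4 | ~x5) — ~x7 is true.
  2. (x1 | x5 | x8) — x1 is true.
  3. (x6 | x2 | ~x5) — x6 is true.
  4. (x8 | ~x2) — ~x2 is true.
  5. (~x7 | x2) — ~x7 is true.
  6. (~x8 | x7 | x4) — ~x8 is true.
  7. (x3 | x4 | ~x9) — ~x9 is true.
  8. (~x8 | x10) — ~x8 is true.
  9. (x6 | x1) — x1 is true.
  10. (x6 | ~x10 | ~x2) — ~x2 is true.
  11. (x2 | ~x10) — ~x10 is true.
  12. (~x7 | ~x3 | ~x4) — ~x7 is true.
  13. (~x6 | x5 | ~x2) — x5 is true.
  14. (~x3 | ~x5 | ~x10) — ~x3 is true.
  15. (~x10 | x7) — ~x10 is true.
  16. (~x1 | ~x10) — ~x10 is true.
  17. (~x10 | x8 | ~x4) — ~x4 is true.
  18. (x9 | ~x10 | ~x8) — ~x8 is true.
  19. (x5 | x2) — x5 is true.
  20. (~x8 | ~x5 | ~x7) — ~x8 is true.
  21. (~x9 | ~x8) — ~x8 is true.
  22. (~x4 | x7) — ~x4 is true.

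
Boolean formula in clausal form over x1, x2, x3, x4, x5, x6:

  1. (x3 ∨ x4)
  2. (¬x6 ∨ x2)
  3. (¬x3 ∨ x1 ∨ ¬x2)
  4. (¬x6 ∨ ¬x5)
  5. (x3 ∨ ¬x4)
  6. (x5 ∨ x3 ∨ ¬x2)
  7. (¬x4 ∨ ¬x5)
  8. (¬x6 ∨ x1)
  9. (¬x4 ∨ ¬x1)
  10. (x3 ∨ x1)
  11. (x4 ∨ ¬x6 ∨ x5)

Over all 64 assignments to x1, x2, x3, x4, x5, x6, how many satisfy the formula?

The models are:
  x1=0 x2=0 x3=1 x4=0 x5=0 x6=0
  x1=0 x2=0 x3=1 x4=0 x5=1 x6=0
  x1=0 x2=0 x3=1 x4=1 x5=0 x6=0
  x1=1 x2=0 x3=1 x4=0 x5=0 x6=0
  x1=1 x2=0 x3=1 x4=0 x5=1 x6=0
  x1=1 x2=1 x3=1 x4=0 x5=0 x6=0
  x1=1 x2=1 x3=1 x4=0 x5=1 x6=0
That's 7 in total.

7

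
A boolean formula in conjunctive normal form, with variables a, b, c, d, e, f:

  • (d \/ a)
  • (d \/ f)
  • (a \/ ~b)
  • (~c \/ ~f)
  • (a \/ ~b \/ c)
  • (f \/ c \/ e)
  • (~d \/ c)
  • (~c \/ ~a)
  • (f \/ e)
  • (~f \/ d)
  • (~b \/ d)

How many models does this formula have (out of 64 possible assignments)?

Satisfying assignments:
  a=F b=F c=T d=T e=T f=F
That's 1 in total.

1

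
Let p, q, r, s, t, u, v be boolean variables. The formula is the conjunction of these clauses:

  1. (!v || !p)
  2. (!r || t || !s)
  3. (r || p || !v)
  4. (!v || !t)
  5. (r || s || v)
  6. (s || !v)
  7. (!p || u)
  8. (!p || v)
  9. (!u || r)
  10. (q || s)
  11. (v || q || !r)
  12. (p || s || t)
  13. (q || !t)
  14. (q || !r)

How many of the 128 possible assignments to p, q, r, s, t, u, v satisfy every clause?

The models are:
  p=F q=F r=F s=T t=F u=F v=F
  p=F q=T r=F s=T t=F u=F v=F
  p=F q=T r=F s=T t=T u=F v=F
  p=F q=T r=T s=F t=T u=F v=F
  p=F q=T r=T s=F t=T u=T v=F
  p=F q=T r=T s=T t=T u=F v=F
  p=F q=T r=T s=T t=T u=T v=F
Count: 7.

7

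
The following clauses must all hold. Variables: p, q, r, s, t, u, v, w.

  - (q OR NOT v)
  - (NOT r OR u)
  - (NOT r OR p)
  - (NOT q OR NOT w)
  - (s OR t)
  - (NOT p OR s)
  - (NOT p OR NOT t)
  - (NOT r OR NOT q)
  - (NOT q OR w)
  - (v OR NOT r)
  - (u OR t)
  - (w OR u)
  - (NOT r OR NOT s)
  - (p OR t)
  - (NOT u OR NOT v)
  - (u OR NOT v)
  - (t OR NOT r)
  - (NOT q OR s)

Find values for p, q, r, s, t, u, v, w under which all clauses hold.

p = 0, q = 0, r = 0, s = 0, t = 1, u = 1, v = 0, w = 1

Check each clause:
  1. (q OR NOT v) — NOT v is true.
  2. (NOT r OR u) — NOT r is true.
  3. (p OR NOT r) — NOT r is true.
  4. (NOT w OR NOT q) — NOT q is true.
  5. (t OR s) — t is true.
  6. (NOT p OR s) — NOT p is true.
  7. (NOT t OR NOT p) — NOT p is true.
  8. (NOT r OR NOT q) — NOT r is true.
  9. (NOT q OR w) — w is true.
  10. (NOT r OR v) — NOT r is true.
  11. (u OR t) — t is true.
  12. (u OR w) — w is true.
  13. (NOT s OR NOT r) — NOT s is true.
  14. (t OR p) — t is true.
  15. (NOT v OR NOT u) — NOT v is true.
  16. (u OR NOT v) — NOT v is true.
  17. (t OR NOT r) — t is true.
  18. (s OR NOT q) — NOT q is true.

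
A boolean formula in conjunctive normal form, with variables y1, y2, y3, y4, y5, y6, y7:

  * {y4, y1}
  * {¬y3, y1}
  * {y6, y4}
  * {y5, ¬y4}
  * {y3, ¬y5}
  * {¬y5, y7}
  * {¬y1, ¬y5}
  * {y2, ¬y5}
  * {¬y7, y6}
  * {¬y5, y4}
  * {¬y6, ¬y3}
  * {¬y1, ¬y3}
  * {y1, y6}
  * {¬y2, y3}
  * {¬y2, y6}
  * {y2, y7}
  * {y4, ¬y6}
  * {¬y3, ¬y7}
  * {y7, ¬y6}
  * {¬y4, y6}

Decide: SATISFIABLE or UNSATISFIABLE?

y6 = True:
  propagation gives y3=False, y5=False, y4=False; an empty clause results — contradiction.
y6 = False:
  propagation gives y4=True; an empty clause results — contradiction.
Every branch closes, so no satisfying assignment exists.

UNSATISFIABLE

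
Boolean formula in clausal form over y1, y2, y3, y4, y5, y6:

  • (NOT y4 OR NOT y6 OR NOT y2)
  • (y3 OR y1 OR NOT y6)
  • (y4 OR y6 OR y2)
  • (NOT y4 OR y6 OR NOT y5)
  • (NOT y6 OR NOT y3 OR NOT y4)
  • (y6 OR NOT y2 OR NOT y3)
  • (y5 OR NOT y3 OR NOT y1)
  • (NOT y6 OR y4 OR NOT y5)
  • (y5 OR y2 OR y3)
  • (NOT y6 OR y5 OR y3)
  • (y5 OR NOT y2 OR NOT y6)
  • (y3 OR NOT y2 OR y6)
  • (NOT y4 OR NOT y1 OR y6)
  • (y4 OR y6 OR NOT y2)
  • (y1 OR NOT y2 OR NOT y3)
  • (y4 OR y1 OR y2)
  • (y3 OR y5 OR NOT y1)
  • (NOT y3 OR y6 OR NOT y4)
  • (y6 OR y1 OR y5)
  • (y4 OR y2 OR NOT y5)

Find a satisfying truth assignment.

y1 = T, y2 = F, y3 = F, y4 = T, y5 = T, y6 = T

Branch on y1: take y1 = True.
Set y2 = False and propagate.
The remaining clauses are satisfied by y3 = False, y4 = True, y5 = True, y6 = True.
Every clause has at least one true literal under this assignment.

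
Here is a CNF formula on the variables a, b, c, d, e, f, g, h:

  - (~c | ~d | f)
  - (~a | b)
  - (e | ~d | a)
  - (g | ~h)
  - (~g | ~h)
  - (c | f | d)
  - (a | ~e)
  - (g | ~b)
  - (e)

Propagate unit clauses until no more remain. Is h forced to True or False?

Unit clause (e) sets e = True.
From (a | ~e) and e = True: a = True.
In (~a | b), ~a is now false; b must hold, so b = True.
In (~b | g), ~b is now false; g must hold, so g = True.
In (~h | ~g), ~g is now false; ~h must hold, so h = False.

False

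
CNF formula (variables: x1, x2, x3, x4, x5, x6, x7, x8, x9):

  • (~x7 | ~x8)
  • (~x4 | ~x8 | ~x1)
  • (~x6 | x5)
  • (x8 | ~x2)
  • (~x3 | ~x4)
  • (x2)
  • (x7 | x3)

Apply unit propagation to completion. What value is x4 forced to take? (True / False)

False

(x2) is a unit clause: x2 = True.
(x8 | ~x2): since x2 = True, the clause reduces to (x8). x8 = True.
In (~x8 | ~x7), ~x8 is now false; ~x7 must hold, so x7 = False.
In (x7 | x3), x7 is now false; x3 must hold, so x3 = True.
(~x4 | ~x3) with x3 = True leaves only ~x4, so x4 = False.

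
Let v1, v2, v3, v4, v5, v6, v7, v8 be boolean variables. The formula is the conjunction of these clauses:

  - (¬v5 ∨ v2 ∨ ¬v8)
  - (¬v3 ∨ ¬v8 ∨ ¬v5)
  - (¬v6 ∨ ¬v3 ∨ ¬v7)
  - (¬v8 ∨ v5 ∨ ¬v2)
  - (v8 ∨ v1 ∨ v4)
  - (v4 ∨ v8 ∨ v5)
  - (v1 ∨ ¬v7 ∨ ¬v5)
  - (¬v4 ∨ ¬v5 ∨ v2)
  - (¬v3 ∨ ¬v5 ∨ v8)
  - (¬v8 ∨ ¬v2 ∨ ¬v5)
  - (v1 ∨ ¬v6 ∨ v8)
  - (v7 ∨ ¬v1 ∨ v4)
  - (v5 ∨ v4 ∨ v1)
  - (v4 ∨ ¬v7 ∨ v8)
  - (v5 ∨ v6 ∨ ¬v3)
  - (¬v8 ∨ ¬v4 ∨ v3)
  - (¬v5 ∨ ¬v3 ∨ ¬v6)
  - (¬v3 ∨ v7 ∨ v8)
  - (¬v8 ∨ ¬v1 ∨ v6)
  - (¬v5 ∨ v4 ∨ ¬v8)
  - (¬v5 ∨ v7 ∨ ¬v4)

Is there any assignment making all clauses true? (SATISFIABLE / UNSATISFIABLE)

Try v1 = True.
Try v2 = True.
Branch on v3: take v3 = False.
The remaining clauses are satisfied by v4 = True, v5 = True, v6 = False, v7 = True, v8 = False.
So v1=T, v2=T, v3=F, v4=T, v5=T, v6=F, v7=T, v8=F is a satisfying assignment.

SATISFIABLE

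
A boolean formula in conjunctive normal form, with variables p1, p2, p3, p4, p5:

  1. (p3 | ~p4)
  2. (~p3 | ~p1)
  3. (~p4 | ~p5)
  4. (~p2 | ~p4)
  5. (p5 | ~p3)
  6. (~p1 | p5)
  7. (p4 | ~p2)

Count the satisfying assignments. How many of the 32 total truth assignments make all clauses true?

4

Satisfying assignments:
  p1=F p2=F p3=F p4=F p5=F
  p1=F p2=F p3=F p4=F p5=T
  p1=F p2=F p3=T p4=F p5=T
  p1=T p2=F p3=F p4=F p5=T
Count: 4.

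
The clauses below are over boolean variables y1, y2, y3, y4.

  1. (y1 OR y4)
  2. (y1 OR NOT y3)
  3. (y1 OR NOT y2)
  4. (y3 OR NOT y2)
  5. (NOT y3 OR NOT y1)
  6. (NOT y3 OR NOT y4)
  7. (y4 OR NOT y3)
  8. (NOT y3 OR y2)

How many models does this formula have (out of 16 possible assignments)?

3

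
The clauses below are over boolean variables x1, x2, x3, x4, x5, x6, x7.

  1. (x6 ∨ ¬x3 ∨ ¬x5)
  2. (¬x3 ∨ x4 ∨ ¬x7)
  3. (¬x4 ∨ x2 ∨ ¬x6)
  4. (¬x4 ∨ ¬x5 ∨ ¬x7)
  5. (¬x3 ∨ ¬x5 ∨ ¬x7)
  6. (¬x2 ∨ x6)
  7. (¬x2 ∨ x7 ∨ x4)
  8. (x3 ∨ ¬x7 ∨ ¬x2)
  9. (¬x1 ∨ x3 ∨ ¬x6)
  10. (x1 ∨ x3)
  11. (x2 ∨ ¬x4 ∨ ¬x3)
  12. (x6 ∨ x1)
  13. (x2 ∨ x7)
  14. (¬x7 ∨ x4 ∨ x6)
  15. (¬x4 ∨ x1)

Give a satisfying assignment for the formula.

x1 = 1  x2 = 1  x3 = 1  x4 = 1  x5 = 0  x6 = 1  x7 = 0

x5 occurs only negated in the remaining clauses — set x5 = False.
Branch on x1: take x1 = True.
Set x2 = True and propagate.
  then x6 is forced to True.
  then x3 is forced to True.
For the remaining variables, x4 = True, x7 = False works.
Check each clause:
  1. (¬x5 ∨ x6 ∨ ¬x3) — ¬x5 is true.
  2. (¬x3 ∨ ¬x7 ∨ x4) — ¬x7 is true.
  3. (¬x4 ∨ x2 ∨ ¬x6) — x2 is true.
  4. (¬x5 ∨ ¬x4 ∨ ¬x7) — ¬x7 is true.
  5. (¬x5 ∨ ¬x7 ∨ ¬x3) — ¬x7 is true.
  6. (¬x2 ∨ x6) — x6 is true.
  7. (x7 ∨ x4 ∨ ¬x2) — x4 is true.
  8. (¬x7 ∨ ¬x2 ∨ x3) — ¬x7 is true.
  9. (¬x1 ∨ ¬x6 ∨ x3) — x3 is true.
  10. (x1 ∨ x3) — x1 is true.
  11. (x2 ∨ ¬x3 ∨ ¬x4) — x2 is true.
  12. (x6 ∨ x1) — x1 is true.
  13. (x7 ∨ x2) — x2 is true.
  14. (x4 ∨ x6 ∨ ¬x7) — ¬x7 is true.
  15. (¬x4 ∨ x1) — x1 is true.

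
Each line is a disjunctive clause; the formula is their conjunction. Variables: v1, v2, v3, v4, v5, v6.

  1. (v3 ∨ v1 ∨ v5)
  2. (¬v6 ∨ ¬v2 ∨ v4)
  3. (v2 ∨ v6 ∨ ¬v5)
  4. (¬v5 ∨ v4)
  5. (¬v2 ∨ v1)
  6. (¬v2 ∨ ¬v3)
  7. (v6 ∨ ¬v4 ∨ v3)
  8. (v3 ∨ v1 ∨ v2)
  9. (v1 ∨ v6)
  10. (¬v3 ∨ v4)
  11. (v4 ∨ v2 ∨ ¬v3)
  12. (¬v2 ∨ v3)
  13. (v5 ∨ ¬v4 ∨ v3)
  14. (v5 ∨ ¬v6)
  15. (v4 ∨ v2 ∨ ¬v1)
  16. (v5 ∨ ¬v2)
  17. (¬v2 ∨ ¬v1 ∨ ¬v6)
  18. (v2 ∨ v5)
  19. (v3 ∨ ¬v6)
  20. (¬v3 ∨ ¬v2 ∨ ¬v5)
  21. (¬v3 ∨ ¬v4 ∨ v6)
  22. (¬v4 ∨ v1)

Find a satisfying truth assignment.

v1=1  v2=0  v3=1  v4=1  v5=1  v6=1

Check each clause:
  1. (v1 ∨ v5 ∨ v3) — v1 is true.
  2. (¬v6 ∨ v4 ∨ ¬v2) — v4 is true.
  3. (v2 ∨ ¬v5 ∨ v6) — v6 is true.
  4. (v4 ∨ ¬v5) — v4 is true.
  5. (¬v2 ∨ v1) — v1 is true.
  6. (¬v3 ∨ ¬v2) — ¬v2 is true.
  7. (¬v4 ∨ v6 ∨ v3) — v3 is true.
  8. (v1 ∨ v3 ∨ v2) — v1 is true.
  9. (v1 ∨ v6) — v1 is true.
  10. (¬v3 ∨ v4) — v4 is true.
  11. (v2 ∨ ¬v3 ∨ v4) — v4 is true.
  12. (¬v2 ∨ v3) — v3 is true.
  13. (v3 ∨ ¬v4 ∨ v5) — v3 is true.
  14. (v5 ∨ ¬v6) — v5 is true.
  15. (¬v1 ∨ v4 ∨ v2) — v4 is true.
  16. (¬v2 ∨ v5) — v5 is true.
  17. (¬v6 ∨ ¬v2 ∨ ¬v1) — ¬v2 is true.
  18. (v5 ∨ v2) — v5 is true.
  19. (¬v6 ∨ v3) — v3 is true.
  20. (¬v5 ∨ ¬v2 ∨ ¬v3) — ¬v2 is true.
  21. (¬v4 ∨ ¬v3 ∨ v6) — v6 is true.
  22. (v1 ∨ ¬v4) — v1 is true.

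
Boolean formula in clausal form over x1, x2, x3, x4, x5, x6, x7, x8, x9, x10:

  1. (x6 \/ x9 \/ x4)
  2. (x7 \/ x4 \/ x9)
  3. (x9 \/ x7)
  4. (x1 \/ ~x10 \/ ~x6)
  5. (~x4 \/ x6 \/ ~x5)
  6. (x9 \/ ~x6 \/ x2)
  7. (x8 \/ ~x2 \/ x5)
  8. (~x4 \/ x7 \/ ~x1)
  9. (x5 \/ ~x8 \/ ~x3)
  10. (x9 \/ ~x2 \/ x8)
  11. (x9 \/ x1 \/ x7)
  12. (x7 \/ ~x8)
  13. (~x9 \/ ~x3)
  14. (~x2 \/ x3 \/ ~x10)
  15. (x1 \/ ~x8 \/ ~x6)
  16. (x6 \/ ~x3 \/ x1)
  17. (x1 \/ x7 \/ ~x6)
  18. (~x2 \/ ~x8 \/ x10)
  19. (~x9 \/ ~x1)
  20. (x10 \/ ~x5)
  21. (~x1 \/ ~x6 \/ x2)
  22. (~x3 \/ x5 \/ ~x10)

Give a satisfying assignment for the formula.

x1 = True, x2 = False, x3 = True, x4 = True, x5 = False, x6 = False, x7 = True, x8 = False, x9 = False, x10 = False

Pure literal: x7 appears only positively; assign x7 = True.
Branch on x1: take x1 = True.
  then x9 is forced to False.
For the remaining variables, x2 = False, x3 = True, x4 = True, x5 = False, x6 = False, x8 = False, x10 = False works.
Check each clause:
  1. (x9 \/ x6 \/ x4) — x4 is true.
  2. (x4 \/ x7 \/ x9) — x4 is true.
  3. (x7 \/ x9) — x7 is true.
  4. (x1 \/ ~x6 \/ ~x10) — x1 is true.
  5. (x6 \/ ~x4 \/ ~x5) — ~x5 is true.
  6. (x2 \/ x9 \/ ~x6) — ~x6 is true.
  7. (x5 \/ ~x2 \/ x8) — ~x2 is true.
  8. (x7 \/ ~x1 \/ ~x4) — x7 is true.
  9. (~x8 \/ ~x3 \/ x5) — ~x8 is true.
  10. (x9 \/ ~x2 \/ x8) — ~x2 is true.
  11. (x7 \/ x1 \/ x9) — x1 is true.
  12. (x7 \/ ~x8) — ~x8 is true.
  13. (~x9 \/ ~x3) — ~x9 is true.
  14. (~x2 \/ ~x10 \/ x3) — x3 is true.
  15. (x1 \/ ~x6 \/ ~x8) — ~x8 is true.
  16. (x1 \/ ~x3 \/ x6) — x1 is true.
  17. (x1 \/ x7 \/ ~x6) — x1 is true.
  18. (x10 \/ ~x8 \/ ~x2) — ~x8 is true.
  19. (~x1 \/ ~x9) — ~x9 is true.
  20. (x10 \/ ~x5) — ~x5 is true.
  21. (x2 \/ ~x6 \/ ~x1) — ~x6 is true.
  22. (x5 \/ ~x3 \/ ~x10) — ~x10 is true.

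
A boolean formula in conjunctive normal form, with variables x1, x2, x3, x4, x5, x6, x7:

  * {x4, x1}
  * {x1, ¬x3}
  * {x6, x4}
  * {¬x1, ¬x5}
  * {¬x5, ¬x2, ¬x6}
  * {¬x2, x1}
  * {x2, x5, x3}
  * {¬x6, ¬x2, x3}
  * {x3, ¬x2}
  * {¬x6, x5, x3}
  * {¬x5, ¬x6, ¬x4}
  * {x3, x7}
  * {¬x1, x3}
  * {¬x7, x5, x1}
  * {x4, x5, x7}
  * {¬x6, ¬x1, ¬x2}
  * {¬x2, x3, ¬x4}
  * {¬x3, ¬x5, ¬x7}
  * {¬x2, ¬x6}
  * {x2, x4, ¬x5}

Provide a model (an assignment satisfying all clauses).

x1=F, x2=F, x3=F, x4=T, x5=T, x6=F, x7=T

Check each clause:
  1. {x4, x1} — x4 is true.
  2. {¬x3, x1} — ¬x3 is true.
  3. {x4, x6} — x4 is true.
  4. {¬x1, ¬x5} — ¬x1 is true.
  5. {¬x5, ¬x2, ¬x6} — ¬x6 is true.
  6. {¬x2, x1} — ¬x2 is true.
  7. {x2, x5, x3} — x5 is true.
  8. {¬x2, x3, ¬x6} — ¬x6 is true.
  9. {x3, ¬x2} — ¬x2 is true.
  10. {x3, x5, ¬x6} — ¬x6 is true.
  11. {¬x5, ¬x4, ¬x6} — ¬x6 is true.
  12. {x7, x3} — x7 is true.
  13. {¬x1, x3} — ¬x1 is true.
  14. {x5, ¬x7, x1} — x5 is true.
  15. {x4, x7, x5} — x4 is true.
  16. {¬x1, ¬x6, ¬x2} — ¬x6 is true.
  17. {¬x4, ¬x2, x3} — ¬x2 is true.
  18. {¬x3, ¬x5, ¬x7} — ¬x3 is true.
  19. {¬x6, ¬x2} — ¬x6 is true.
  20. {x2, x4, ¬x5} — x4 is true.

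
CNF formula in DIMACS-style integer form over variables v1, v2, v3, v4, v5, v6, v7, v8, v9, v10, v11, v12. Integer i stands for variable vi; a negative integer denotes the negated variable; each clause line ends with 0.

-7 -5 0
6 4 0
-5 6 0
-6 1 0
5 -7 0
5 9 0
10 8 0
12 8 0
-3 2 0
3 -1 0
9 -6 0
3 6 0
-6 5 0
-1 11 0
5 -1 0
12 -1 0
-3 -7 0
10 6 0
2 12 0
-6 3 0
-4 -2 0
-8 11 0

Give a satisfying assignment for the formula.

v1=True, v2=True, v3=True, v4=False, v5=True, v6=True, v7=False, v8=True, v9=True, v10=False, v11=True, v12=True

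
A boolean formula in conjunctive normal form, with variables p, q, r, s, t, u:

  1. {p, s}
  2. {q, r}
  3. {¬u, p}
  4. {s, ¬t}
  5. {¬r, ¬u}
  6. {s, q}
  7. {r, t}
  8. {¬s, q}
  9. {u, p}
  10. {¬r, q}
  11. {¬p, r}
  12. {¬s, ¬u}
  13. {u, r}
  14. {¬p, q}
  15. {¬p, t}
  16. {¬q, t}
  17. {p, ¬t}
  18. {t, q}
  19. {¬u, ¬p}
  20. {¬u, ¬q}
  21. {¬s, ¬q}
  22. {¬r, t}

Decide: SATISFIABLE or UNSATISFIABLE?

q = True:
  propagation gives t=True, s=True; an empty clause results — contradiction.
q = False:
  propagation gives r=True; an empty clause results — contradiction.
Every branch closes, so no satisfying assignment exists.

UNSATISFIABLE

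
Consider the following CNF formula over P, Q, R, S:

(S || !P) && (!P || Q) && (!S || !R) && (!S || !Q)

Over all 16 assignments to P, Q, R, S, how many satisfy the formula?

5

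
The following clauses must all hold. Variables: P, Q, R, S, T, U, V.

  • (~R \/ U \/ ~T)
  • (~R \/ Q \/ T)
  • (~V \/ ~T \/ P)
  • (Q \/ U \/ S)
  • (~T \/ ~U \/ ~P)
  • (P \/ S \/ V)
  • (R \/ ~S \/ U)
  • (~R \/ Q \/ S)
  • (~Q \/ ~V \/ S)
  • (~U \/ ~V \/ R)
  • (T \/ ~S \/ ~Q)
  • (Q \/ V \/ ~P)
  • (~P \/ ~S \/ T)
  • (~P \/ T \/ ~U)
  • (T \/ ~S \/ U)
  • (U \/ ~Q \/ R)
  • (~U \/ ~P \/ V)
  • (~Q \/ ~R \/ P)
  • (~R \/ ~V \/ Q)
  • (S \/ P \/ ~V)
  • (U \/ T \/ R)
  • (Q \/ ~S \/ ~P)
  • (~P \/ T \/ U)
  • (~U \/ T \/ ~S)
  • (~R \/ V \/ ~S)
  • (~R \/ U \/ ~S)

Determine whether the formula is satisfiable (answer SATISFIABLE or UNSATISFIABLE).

Set P = False and propagate.
For the remaining variables, Q = True, R = False, S = True, T = True, U = True, V = False works.
So P = 0, Q = 1, R = 0, S = 1, T = 1, U = 1, V = 0 is a satisfying assignment.

SATISFIABLE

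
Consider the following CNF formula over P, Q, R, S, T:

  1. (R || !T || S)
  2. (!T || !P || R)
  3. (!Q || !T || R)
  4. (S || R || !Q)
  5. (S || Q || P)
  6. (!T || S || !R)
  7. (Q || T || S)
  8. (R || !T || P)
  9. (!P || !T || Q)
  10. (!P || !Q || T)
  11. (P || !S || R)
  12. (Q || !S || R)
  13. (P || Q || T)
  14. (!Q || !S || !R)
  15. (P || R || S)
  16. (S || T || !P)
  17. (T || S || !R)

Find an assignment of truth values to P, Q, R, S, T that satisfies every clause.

P = False, Q = False, R = True, S = True, T = True

Check each clause:
  1. (!T || S || R) — R is true.
  2. (!T || !P || R) — R is true.
  3. (!Q || R || !T) — R is true.
  4. (!Q || S || R) — R is true.
  5. (Q || P || S) — S is true.
  6. (!T || !R || S) — S is true.
  7. (S || T || Q) — S is true.
  8. (R || !T || P) — R is true.
  9. (!T || !P || Q) — !P is true.
  10. (T || !P || !Q) — T is true.
  11. (P || !S || R) — R is true.
  12. (Q || R || !S) — R is true.
  13. (Q || T || P) — T is true.
  14. (!R || !S || !Q) — !Q is true.
  15. (S || P || R) — R is true.
  16. (!P || T || S) — S is true.
  17. (S || !R || T) — T is true.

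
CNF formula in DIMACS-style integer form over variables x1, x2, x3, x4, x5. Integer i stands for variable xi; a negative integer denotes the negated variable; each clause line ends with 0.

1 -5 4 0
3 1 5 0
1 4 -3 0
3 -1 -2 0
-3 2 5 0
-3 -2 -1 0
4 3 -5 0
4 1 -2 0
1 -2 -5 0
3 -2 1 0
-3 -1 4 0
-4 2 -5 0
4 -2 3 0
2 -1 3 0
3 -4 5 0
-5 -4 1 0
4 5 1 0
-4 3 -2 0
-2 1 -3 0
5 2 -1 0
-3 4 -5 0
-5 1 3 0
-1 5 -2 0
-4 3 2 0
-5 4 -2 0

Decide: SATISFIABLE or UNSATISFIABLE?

UNSATISFIABLE

x1 = True:
  x2 = True:
    propagation gives x3=True; an empty clause results — contradiction.
  x2 = False:
    propagation gives x3=True, x5=True, x4=True; an empty clause results — contradiction.
x1 = False:
  x4 = True:
    propagation gives x5=False, x3=True, x2=True; an empty clause results — contradiction.
  x4 = False:
    propagation gives x5=False; an empty clause results — contradiction.
Every branch closes, so no satisfying assignment exists.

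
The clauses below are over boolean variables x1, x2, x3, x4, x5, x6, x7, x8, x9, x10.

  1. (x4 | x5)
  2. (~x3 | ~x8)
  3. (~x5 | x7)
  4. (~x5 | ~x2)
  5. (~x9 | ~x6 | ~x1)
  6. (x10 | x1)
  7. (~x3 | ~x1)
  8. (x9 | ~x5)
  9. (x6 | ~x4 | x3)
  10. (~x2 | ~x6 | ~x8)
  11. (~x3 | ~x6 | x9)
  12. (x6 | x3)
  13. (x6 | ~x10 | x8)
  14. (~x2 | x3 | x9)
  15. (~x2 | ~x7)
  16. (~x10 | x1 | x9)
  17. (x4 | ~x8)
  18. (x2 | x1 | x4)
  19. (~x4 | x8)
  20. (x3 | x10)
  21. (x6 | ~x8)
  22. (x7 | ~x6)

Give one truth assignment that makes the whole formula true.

x1=1  x2=0  x3=0  x4=1  x5=0  x6=1  x7=1  x8=1  x9=0  x10=1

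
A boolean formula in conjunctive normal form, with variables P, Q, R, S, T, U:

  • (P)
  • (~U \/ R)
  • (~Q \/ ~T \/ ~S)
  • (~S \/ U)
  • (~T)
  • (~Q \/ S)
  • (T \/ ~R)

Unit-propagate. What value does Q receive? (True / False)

Unit clause (P) sets P = True.
(~T) is a unit clause: T = False.
(~R \/ T): since T = False, the clause reduces to (~R). R = False.
(R \/ ~U) with R = False leaves only ~U, so U = False.
(U \/ ~S): since U = False, the clause reduces to (~S). S = False.
(S \/ ~Q) with S = False leaves only ~Q, so Q = False.

False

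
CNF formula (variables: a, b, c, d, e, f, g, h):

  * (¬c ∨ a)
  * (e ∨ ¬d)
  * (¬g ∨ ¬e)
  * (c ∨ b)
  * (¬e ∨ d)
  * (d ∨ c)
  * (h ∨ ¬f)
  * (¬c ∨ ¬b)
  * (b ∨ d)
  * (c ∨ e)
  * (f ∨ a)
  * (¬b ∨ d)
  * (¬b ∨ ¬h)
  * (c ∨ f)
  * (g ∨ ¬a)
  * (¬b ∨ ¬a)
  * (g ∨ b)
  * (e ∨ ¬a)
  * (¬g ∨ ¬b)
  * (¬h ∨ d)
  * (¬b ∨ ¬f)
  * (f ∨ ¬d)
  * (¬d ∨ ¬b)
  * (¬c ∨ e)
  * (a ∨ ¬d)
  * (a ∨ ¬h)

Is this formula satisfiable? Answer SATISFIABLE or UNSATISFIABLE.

UNSATISFIABLE

b = True:
  propagation gives c=False, d=True; an empty clause results — contradiction.
b = False:
  propagation gives c=True, a=True, d=True, e=True; an empty clause results — contradiction.
Every branch closes, so no satisfying assignment exists.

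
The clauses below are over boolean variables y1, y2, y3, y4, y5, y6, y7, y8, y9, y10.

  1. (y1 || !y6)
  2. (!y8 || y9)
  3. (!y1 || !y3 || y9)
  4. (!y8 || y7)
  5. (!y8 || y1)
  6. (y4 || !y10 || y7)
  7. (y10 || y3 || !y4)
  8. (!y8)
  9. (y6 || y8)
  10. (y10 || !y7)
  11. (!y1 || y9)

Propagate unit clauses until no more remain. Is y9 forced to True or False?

True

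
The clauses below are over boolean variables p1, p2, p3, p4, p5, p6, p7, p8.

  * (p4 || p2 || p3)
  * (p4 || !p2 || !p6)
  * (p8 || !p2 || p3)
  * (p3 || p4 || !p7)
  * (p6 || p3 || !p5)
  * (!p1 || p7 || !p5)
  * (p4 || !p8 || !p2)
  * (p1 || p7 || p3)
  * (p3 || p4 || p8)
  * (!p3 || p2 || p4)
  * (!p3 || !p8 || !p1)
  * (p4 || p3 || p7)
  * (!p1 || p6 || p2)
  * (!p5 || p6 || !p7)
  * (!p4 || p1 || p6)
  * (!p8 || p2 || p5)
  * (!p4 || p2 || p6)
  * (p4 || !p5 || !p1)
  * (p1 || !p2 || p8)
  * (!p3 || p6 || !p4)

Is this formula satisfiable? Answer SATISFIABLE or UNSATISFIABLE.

Set p1 = False and propagate.
Set p2 = True and propagate.
  then p8 is forced to True.
  then p4 is forced to True.
  then p6 is forced to True.
The remaining clauses are satisfied by p3 = True, p5 = False, p7 = True.
Every clause has at least one true literal under this assignment.
So p1=0, p2=1, p3=1, p4=1, p5=0, p6=1, p7=1, p8=1 is a satisfying assignment.

SATISFIABLE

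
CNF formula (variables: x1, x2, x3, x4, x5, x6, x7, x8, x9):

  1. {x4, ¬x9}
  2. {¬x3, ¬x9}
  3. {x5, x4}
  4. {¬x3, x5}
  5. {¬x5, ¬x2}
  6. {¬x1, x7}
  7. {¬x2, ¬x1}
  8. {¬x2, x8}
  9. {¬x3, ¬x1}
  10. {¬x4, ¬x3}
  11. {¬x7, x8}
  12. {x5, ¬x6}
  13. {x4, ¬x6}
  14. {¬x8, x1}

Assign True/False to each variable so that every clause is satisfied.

x1=T, x2=F, x3=F, x4=T, x5=T, x6=F, x7=T, x8=T, x9=T

Check each clause:
  1. {¬x9, x4} — x4 is true.
  2. {¬x3, ¬x9} — ¬x3 is true.
  3. {x4, x5} — x4 is true.
  4. {¬x3, x5} — ¬x3 is true.
  5. {¬x5, ¬x2} — ¬x2 is true.
  6. {¬x1, x7} — x7 is true.
  7. {¬x2, ¬x1} — ¬x2 is true.
  8. {¬x2, x8} — x8 is true.
  9. {¬x3, ¬x1} — ¬x3 is true.
  10. {¬x3, ¬x4} — ¬x3 is true.
  11. {x8, ¬x7} — x8 is true.
  12. {¬x6, x5} — ¬x6 is true.
  13. {x4, ¬x6} — ¬x6 is true.
  14. {¬x8, x1} — x1 is true.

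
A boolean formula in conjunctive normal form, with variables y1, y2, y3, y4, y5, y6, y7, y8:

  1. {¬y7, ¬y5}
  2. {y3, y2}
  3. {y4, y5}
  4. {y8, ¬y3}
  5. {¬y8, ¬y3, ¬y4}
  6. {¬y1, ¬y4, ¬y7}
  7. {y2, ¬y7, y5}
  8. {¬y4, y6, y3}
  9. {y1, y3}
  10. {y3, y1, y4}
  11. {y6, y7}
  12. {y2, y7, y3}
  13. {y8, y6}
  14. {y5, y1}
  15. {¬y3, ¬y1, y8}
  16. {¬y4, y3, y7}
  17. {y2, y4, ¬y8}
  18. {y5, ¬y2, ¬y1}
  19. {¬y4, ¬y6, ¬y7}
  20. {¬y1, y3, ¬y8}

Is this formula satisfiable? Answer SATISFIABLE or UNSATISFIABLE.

SATISFIABLE

Branch on y1: take y1 = True.
Try y2 = True.
  then y5 is forced to True.
  then y7 is forced to False.
  then y6 is forced to True.
The remaining clauses are satisfied by y3 = True, y4 = False, y8 = True.
So y1 = True, y2 = True, y3 = True, y4 = False, y5 = True, y6 = True, y7 = False, y8 = True is a satisfying assignment.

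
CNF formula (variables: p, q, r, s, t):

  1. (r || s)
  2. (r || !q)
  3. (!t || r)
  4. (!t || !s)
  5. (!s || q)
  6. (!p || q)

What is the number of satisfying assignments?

8

The models are:
  p=0 q=0 r=1 s=0 t=0
  p=0 q=0 r=1 s=0 t=1
  p=0 q=1 r=1 s=0 t=0
  p=0 q=1 r=1 s=0 t=1
  p=0 q=1 r=1 s=1 t=0
  p=1 q=1 r=1 s=0 t=0
  p=1 q=1 r=1 s=0 t=1
  p=1 q=1 r=1 s=1 t=0
That's 8 in total.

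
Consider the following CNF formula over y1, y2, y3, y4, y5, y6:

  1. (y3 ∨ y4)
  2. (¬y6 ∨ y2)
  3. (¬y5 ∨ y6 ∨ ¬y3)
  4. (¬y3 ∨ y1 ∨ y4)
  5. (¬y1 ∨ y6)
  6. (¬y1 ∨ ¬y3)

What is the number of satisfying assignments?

Split on y3, then y1.
  y3=1, y1=1: a clause becomes empty — 0.
  y3=1, y1=0: remaining (y2,y4,y5,y6) ∈ {(0,1,0,0); (1,1,0,0); (1,1,0,1); (1,1,1,1)} — 4.
  y3=0, y1=1: remaining (y2,y4,y5,y6) ∈ {(1,1,0,1); (1,1,1,1)} — 2.
  y3=0, y1=0: y5 free; 3 ways for (y2,y4,y6) × 2^1 = 6.
Total: 0 + 4 + 2 + 6 = 12.

12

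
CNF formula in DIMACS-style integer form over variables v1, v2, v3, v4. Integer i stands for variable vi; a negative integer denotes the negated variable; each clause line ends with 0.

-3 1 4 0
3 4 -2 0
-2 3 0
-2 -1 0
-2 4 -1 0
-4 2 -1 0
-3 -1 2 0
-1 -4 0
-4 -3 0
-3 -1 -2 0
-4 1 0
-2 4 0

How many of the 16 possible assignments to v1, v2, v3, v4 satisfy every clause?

The models are:
  v1=0 v2=0 v3=0 v4=0
  v1=1 v2=0 v3=0 v4=0
That's 2 in total.

2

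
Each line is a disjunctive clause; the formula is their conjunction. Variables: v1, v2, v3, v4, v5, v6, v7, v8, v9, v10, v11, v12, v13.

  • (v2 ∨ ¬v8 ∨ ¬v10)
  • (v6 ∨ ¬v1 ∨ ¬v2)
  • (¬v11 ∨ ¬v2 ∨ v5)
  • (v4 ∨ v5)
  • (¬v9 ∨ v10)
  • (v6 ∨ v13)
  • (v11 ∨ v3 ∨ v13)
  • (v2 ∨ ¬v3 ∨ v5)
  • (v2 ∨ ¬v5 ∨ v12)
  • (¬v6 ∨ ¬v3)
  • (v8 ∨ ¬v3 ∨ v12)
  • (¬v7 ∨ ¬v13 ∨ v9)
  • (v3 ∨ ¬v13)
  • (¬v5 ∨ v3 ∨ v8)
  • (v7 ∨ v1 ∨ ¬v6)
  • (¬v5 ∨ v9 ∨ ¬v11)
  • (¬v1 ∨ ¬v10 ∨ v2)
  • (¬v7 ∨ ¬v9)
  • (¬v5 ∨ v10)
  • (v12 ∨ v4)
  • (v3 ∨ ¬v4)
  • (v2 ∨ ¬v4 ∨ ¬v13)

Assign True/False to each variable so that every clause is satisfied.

Pure literal: v12 appears only positively; assign v12 = True.
Try v1 = False.
Set v2 = True and propagate.
For the remaining variables, v3 = True, v4 = True, v5 = False, v6 = False, v7 = False, v8 = False, v9 = False, v10 = True, v11 = False, v13 = True works.

v1 = False  v2 = True  v3 = True  v4 = True  v5 = False  v6 = False  v7 = False  v8 = False  v9 = False  v10 = True  v11 = False  v12 = True  v13 = True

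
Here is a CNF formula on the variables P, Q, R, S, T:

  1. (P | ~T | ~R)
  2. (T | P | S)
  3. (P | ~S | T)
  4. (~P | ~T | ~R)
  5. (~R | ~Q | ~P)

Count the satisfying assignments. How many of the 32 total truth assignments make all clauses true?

14

Split on P, then T.
  P=1, T=1: remaining (Q,R,S) ∈ {(0,0,0); (0,0,1); (1,0,0); (1,0,1)} — 4.
  P=1, T=0: S free; 3 ways for (Q,R) × 2^1 = 6.
  P=0, T=1: remaining (Q,R,S) ∈ {(0,0,0); (0,0,1); (1,0,0); (1,0,1)} — 4.
  P=0, T=0: a clause becomes empty — 0.
Total: 4 + 6 + 4 + 0 = 14.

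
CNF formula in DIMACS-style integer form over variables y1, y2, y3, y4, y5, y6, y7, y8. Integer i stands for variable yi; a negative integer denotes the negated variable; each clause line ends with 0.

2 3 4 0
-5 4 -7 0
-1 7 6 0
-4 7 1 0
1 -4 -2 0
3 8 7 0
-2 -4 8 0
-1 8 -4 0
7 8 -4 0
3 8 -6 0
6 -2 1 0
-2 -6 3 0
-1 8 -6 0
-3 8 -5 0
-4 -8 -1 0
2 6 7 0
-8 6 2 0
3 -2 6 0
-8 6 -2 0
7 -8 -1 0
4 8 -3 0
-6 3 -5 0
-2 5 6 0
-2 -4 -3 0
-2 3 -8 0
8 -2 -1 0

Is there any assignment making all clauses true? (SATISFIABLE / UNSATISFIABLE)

SATISFIABLE

Branch on y1: take y1 = False.
For the remaining variables, y2 = False, y3 = True, y4 = True, y5 = False, y6 = False, y7 = True, y8 = False works.
So y1 = 0, y2 = 0, y3 = 1, y4 = 1, y5 = 0, y6 = 0, y7 = 1, y8 = 0 is a satisfying assignment.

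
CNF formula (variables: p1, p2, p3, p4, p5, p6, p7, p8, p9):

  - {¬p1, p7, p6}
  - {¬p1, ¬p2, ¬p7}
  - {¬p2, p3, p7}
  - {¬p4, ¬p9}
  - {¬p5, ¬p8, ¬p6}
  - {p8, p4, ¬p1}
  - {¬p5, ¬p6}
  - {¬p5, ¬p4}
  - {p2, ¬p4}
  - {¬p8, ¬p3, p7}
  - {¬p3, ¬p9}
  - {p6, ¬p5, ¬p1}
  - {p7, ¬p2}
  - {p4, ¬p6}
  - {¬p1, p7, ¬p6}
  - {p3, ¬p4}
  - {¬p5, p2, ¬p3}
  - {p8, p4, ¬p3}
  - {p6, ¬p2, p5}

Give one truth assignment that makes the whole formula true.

p1=F, p2=F, p3=F, p4=F, p5=T, p6=F, p7=F, p8=T, p9=T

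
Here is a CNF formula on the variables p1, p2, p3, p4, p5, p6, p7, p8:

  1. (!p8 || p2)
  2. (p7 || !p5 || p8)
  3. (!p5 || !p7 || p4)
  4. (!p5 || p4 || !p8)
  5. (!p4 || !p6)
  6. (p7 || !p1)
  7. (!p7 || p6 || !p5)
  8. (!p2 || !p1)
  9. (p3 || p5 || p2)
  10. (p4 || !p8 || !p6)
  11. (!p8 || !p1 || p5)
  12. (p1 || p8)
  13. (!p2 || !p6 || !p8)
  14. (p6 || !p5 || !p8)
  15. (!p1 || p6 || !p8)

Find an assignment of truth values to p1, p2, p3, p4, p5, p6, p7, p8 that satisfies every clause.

p1=False, p2=True, p3=True, p4=False, p5=False, p6=False, p7=False, p8=True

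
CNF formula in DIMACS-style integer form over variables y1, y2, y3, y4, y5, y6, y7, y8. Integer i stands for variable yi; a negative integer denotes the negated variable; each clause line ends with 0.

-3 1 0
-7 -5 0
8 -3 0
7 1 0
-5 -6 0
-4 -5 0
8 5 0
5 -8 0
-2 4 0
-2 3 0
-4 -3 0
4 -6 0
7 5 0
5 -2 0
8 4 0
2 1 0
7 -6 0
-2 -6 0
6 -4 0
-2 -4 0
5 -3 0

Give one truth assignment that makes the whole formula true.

y1 = 1, y2 = 0, y3 = 1, y4 = 0, y5 = 1, y6 = 0, y7 = 0, y8 = 1

Pure literal: y1 appears only positively; assign y1 = True.
Branch on y2: take y2 = False.
Try y3 = True.
  then y8 is forced to True.
  then y5 is forced to True.
  then y7 is forced to False.
  then y6 is forced to False.
  then y4 is forced to False.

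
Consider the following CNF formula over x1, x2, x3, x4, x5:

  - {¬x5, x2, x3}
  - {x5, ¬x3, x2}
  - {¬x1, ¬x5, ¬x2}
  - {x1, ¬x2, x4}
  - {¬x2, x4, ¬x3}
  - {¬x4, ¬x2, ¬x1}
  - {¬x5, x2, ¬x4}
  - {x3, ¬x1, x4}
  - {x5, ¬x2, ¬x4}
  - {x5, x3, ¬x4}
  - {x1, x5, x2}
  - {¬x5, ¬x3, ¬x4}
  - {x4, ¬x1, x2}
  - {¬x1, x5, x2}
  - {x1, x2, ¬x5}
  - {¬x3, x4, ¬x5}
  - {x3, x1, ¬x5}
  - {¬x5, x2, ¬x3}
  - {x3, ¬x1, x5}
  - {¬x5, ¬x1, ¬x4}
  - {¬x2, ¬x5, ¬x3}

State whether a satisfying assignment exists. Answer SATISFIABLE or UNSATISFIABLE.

x5 = True:
  x2 = True:
    propagation gives x1=False, x4=True, x3=False; an empty clause results — contradiction.
  x2 = False:
    propagation gives x3=True; an empty clause results — contradiction.
x5 = False:
  x2 = True:
    propagation gives x4=False, x1=True, x3=False; an empty clause results — contradiction.
  x2 = False:
    propagation gives x3=False, x4=False, x1=False; an empty clause results — contradiction.
Every branch closes, so no satisfying assignment exists.

UNSATISFIABLE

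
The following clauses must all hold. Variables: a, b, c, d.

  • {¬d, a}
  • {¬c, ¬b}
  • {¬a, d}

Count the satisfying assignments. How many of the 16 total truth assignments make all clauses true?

6

The models are:
  a=F b=F c=F d=F
  a=F b=F c=T d=F
  a=F b=T c=F d=F
  a=T b=F c=F d=T
  a=T b=F c=T d=T
  a=T b=T c=F d=T
That's 6 in total.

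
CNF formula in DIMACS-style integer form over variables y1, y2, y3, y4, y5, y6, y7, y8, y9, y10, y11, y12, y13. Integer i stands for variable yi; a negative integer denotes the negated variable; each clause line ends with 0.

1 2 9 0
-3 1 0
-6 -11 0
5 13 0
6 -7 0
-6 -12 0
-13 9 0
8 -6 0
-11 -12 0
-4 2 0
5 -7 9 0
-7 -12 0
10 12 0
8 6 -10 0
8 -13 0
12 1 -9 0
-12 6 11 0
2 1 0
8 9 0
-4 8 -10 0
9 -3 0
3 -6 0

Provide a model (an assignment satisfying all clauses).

y1 occurs only positively in the remaining clauses — set y1 = True.
Pure literal: y2 appears only positively; assign y2 = True.
Try y3 = True.
  then y9 is forced to True.
The remaining clauses are satisfied by y4 = False, y5 = False, y6 = True, y7 = False, y8 = True, y10 = True, y11 = False, y12 = False, y13 = True.
Every clause has at least one true literal under this assignment.

y1=1, y2=1, y3=1, y4=0, y5=0, y6=1, y7=0, y8=1, y9=1, y10=1, y11=0, y12=0, y13=1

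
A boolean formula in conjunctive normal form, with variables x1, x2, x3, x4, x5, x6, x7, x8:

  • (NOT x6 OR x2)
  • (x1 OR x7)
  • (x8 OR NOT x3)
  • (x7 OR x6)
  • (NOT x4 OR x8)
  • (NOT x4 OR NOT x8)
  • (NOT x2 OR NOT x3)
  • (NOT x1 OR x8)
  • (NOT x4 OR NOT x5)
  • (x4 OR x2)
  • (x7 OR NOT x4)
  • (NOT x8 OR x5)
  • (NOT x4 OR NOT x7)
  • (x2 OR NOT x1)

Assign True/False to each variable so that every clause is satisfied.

x3 occurs only negated in the remaining clauses — set x3 = False.
Branch on x1: take x1 = False.
  then x7 is forced to True.
  then x4 is forced to False.
  then x2 is forced to True.
Branch on x5: take x5 = False.
  then x8 is forced to False.
x6 is now unconstrained; take x6 = False.
Check each clause:
  1. (x2 OR NOT x6) — x2 is true.
  2. (x7 OR x1) — x7 is true.
  3. (x8 OR NOT x3) — NOT x3 is true.
  4. (x6 OR x7) — x7 is true.
  5. (NOT x4 OR x8) — NOT x4 is true.
  6. (NOT x8 OR NOT x4) — NOT x8 is true.
  7. (NOT x3 OR NOT x2) — NOT x3 is true.
  8. (NOT x1 OR x8) — NOT x1 is true.
  9. (NOT x5 OR NOT x4) — NOT x5 is true.
  10. (x4 OR x2) — x2 is true.
  11. (x7 OR NOT x4) — NOT x4 is true.
  12. (x5 OR NOT x8) — NOT x8 is true.
  13. (NOT x4 OR NOT x7) — NOT x4 is true.
  14. (x2 OR NOT x1) — x2 is true.

x1=F  x2=T  x3=F  x4=F  x5=F  x6=F  x7=T  x8=F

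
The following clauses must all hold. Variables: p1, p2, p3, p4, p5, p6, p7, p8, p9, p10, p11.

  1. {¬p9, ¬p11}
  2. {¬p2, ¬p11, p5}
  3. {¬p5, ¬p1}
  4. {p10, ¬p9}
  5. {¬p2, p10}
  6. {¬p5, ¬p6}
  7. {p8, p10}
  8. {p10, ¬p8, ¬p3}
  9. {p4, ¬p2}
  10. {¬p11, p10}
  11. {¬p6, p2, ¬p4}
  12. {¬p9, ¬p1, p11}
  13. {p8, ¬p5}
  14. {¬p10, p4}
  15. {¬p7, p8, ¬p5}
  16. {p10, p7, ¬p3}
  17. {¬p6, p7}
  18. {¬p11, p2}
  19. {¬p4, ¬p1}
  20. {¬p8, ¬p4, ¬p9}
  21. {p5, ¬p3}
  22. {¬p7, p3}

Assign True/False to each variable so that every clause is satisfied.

p1 = F  p2 = T  p3 = F  p4 = T  p5 = F  p6 = F  p7 = F  p8 = F  p9 = T  p10 = T  p11 = F

Pure literal: p1 appears only negated; assign p1 = False.
p6 occurs only negated in the remaining clauses — set p6 = False.
Try p2 = True.
  then p10 is forced to True.
  then p4 is forced to True.
For the remaining variables, p3 = False, p5 = False, p7 = False, p8 = False, p9 = True, p11 = False works.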